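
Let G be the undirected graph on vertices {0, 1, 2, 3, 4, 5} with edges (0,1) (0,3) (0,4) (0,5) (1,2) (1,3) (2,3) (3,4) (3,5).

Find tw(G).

2

A width-2 tree decomposition is:
Bags: B1 = {0, 1, 3}  B2 = {1, 2, 3}  B3 = {0, 3, 4}  B4 = {0, 3, 5}
Tree: B1–B2, B1–B3, B1–B4
Every bag has size at most 3, so the width is 3 − 1 = 2 and tw(G) ≤ 2. On the other hand G contains the 3-clique {0, 1, 3}. A clique must lie in a single bag of any decomposition, so no decomposition can have width below 2. The upper and lower bounds meet at 2, so that is the treewidth.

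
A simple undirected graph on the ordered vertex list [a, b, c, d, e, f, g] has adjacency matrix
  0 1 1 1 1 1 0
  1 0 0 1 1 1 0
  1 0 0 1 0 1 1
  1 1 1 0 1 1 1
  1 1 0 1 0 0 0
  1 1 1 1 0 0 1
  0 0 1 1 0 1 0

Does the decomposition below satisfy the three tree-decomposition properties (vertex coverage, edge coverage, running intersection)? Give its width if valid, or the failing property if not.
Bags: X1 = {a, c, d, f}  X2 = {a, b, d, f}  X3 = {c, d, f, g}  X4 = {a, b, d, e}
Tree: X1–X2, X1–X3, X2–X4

Vertex coverage: the bags together contain {a, b, c, d, e, f, g}, the full vertex set. Edge coverage: each edge of G has both endpoints in at least one bag. Running intersection: for every vertex, the bags containing it form a connected subtree. All three properties hold, so this is a valid tree decomposition of width max|bag| − 1 = 3, and hence tw(G) ≤ 3.

Yes; width 3.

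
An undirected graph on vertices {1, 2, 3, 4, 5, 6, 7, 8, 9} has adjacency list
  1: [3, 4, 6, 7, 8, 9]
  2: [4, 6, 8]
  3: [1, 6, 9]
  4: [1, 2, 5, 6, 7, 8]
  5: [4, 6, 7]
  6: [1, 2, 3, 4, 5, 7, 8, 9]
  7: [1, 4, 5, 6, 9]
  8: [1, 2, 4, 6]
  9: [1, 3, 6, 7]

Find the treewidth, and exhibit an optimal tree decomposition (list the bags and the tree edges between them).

Each bag holds 4 vertices, so the decomposition has width 3, which upper-bounds the treewidth. For the lower bound, the 4 vertices {1, 3, 6, 9} are pairwise adjacent, and any tree decomposition puts a clique entirely inside one bag — forcing width ≥ 3. Hence tw(G) = 3 exactly.

Treewidth 3.
One optimal decomposition is:
Bags: B1 = {2, 4, 6, 8}  B2 = {1, 4, 6, 8}  B3 = {1, 4, 6, 7}  B4 = {4, 5, 6, 7}  B5 = {1, 6, 7, 9}  B6 = {1, 3, 6, 9}
Tree: B1–B2, B2–B3, B3–B4, B3–B5, B5–B6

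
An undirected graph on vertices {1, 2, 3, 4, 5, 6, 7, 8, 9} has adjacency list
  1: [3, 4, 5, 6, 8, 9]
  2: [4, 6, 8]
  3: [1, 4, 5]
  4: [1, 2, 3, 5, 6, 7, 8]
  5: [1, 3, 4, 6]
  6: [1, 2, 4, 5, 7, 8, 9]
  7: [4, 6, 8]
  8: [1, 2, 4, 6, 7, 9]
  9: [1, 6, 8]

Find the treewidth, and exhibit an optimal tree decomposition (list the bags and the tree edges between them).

Treewidth 3.
One such decomposition:
Bags: B1 = {1, 4, 6, 8}  B2 = {1, 4, 5, 6}  B3 = {2, 4, 6, 8}  B4 = {1, 3, 4, 5}  B5 = {1, 6, 8, 9}  B6 = {4, 6, 7, 8}
Tree: B1–B2, B1–B3, B2–B4, B1–B5, B1–B6

Each bag holds 4 vertices, so the decomposition has width 3, which upper-bounds the treewidth. Conversely, {1, 6, 8, 9} is a clique of size 4, and the vertices of any clique must share a bag in every tree decomposition; so some bag has ≥ 4 vertices and tw(G) ≥ 3. The upper and lower bounds meet at 3, so that is the treewidth.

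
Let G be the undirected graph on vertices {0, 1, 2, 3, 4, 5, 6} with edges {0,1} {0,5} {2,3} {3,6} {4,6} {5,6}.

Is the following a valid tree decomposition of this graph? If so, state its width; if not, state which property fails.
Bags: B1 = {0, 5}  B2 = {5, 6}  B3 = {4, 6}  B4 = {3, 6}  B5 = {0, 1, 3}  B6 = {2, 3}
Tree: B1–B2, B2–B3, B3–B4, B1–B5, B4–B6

No — bags containing vertex 3 are not connected in the tree.

A tree decomposition must satisfy three properties: every vertex lies in some bag; for every edge, both endpoints lie together in some bag; and for every vertex, the bags containing it form a connected subtree. Here bags containing vertex 3 are not connected in the tree, so the decomposition is invalid.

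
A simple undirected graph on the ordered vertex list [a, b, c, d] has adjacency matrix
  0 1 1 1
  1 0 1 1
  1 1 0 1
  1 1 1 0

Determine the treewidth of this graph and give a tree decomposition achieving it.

A single bag containing all 4 vertices is trivially a valid decomposition of width 3. For the lower bound, the 4 vertices {a, b, c, d} are pairwise adjacent, and any tree decomposition puts a clique entirely inside one bag — forcing width ≥ 3. Hence tw(G) = 3 exactly.

Treewidth 3.
One such decomposition:
Bags: B1 = {a, b, c, d}
Tree: (single bag)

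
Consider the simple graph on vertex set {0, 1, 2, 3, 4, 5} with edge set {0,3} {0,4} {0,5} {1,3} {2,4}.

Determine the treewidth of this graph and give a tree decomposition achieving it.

Treewidth 1.
One optimal decomposition is:
Bags: B1 = {0, 4}  B2 = {0, 3}  B3 = {1, 3}  B4 = {0, 5}  B5 = {2, 4}
Tree: B1–B2, B2–B3, B1–B4, B1–B5

The largest bag has 2 vertices, giving width 1; this decomposition certifies tw(G) ≤ 1. Any graph with an edge has treewidth ≥ 1, and G has the edge 0–4. Therefore the treewidth is 1.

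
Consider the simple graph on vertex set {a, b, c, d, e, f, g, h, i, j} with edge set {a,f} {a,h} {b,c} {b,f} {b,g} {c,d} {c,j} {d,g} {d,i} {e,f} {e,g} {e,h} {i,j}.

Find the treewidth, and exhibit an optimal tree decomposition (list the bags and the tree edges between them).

Every bag has size at most 3, so the width is 3 − 1 = 2 and tw(G) ≤ 2. Since a–h–e–f–a is a cycle in G, G is not acyclic. Forests are exactly the graphs of treewidth ≤ 1, so tw(G) ≥ 2. Combining the bounds, tw(G) = 2.

Treewidth 2.
One optimal decomposition is:
Bags: B1 = {a, f, h}  B2 = {e, f, h}  B3 = {b, e, f}  B4 = {b, e, g}  B5 = {b, c, g}  B6 = {c, d, g}  B7 = {c, d, j}  B8 = {d, i, j}
Tree: B1–B2, B2–B3, B3–B4, B4–B5, B5–B6, B6–B7, B7–B8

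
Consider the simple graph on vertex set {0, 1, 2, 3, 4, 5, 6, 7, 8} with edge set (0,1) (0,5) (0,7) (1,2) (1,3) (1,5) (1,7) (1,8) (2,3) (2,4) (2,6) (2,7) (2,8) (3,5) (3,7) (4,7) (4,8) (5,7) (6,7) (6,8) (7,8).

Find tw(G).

3

A width-3 tree decomposition is:
Bags: B1 = {1, 2, 7, 8}  B2 = {1, 2, 3, 7}  B3 = {2, 6, 7, 8}  B4 = {1, 3, 5, 7}  B5 = {0, 1, 5, 7}  B6 = {2, 4, 7, 8}
Tree: B1–B2, B1–B3, B2–B4, B4–B5, B3–B6
Every bag has size at most 4, so the width is 4 − 1 = 3 and tw(G) ≤ 3. Conversely, {0, 1, 5, 7} is a clique of size 4, and the vertices of any clique must share a bag in every tree decomposition; so some bag has ≥ 4 vertices and tw(G) ≥ 3. Combining the bounds, tw(G) = 3.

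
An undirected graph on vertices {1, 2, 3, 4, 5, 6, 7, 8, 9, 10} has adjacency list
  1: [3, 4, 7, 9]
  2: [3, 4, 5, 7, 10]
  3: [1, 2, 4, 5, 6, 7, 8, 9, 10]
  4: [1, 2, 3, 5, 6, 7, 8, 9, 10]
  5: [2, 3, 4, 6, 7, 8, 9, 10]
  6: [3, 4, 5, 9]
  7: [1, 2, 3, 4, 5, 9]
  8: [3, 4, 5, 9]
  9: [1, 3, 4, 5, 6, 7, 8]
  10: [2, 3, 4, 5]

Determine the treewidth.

A width-4 tree decomposition is:
Bags: B1 = {2, 3, 4, 5, 10}  B2 = {2, 3, 4, 5, 7}  B3 = {3, 4, 5, 7, 9}  B4 = {3, 4, 5, 6, 9}  B5 = {3, 4, 5, 8, 9}  B6 = {1, 3, 4, 7, 9}
Tree: B1–B2, B2–B3, B3–B4, B3–B5, B3–B6
The largest bag has 5 vertices, giving width 4; this decomposition certifies tw(G) ≤ 4. Conversely, {1, 3, 4, 7, 9} is a clique of size 5, and the vertices of any clique must share a bag in every tree decomposition; so some bag has ≥ 5 vertices and tw(G) ≥ 4. Hence tw(G) = 4 exactly.

4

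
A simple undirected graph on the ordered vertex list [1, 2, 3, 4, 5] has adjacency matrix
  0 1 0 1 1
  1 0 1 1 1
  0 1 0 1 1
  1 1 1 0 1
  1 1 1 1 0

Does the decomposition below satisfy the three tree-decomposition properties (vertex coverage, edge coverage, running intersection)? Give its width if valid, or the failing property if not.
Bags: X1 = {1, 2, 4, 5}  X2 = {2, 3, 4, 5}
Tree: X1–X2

Yes; width 3.

Checking the three conditions: (i) the bags cover all of {1, 2, 3, 4, 5}; (ii) for each edge, some bag contains both endpoints; (iii) the bags containing any fixed vertex form a subtree. All hold, so the decomposition is valid with width 4 − 1 = 3.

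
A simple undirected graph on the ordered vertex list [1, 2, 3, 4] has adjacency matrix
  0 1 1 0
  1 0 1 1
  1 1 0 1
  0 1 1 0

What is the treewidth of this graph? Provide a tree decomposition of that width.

Each bag holds 3 vertices, so the decomposition has width 2, which upper-bounds the treewidth. Conversely, {1, 2, 3} is a clique of size 3, and the vertices of any clique must share a bag in every tree decomposition; so some bag has ≥ 3 vertices and tw(G) ≥ 2. The upper and lower bounds meet at 2, so that is the treewidth.

Treewidth 2.
One optimal decomposition is:
Bags: B1 = {2, 3, 4}  B2 = {1, 2, 3}
Tree: B1–B2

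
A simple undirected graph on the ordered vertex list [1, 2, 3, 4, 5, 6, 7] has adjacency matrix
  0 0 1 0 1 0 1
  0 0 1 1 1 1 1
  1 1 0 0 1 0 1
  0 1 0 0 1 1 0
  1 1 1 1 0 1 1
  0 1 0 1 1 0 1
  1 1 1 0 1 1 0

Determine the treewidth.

3

A width-3 tree decomposition is:
Bags: B1 = {2, 5, 6, 7}  B2 = {2, 4, 5, 6}  B3 = {2, 3, 5, 7}  B4 = {1, 3, 5, 7}
Tree: B1–B2, B1–B3, B3–B4
Every bag has size at most 4, so the width is 4 − 1 = 3 and tw(G) ≤ 3. Conversely, {1, 3, 5, 7} is a clique of size 4, and the vertices of any clique must share a bag in every tree decomposition; so some bag has ≥ 4 vertices and tw(G) ≥ 3. The upper and lower bounds meet at 3, so that is the treewidth.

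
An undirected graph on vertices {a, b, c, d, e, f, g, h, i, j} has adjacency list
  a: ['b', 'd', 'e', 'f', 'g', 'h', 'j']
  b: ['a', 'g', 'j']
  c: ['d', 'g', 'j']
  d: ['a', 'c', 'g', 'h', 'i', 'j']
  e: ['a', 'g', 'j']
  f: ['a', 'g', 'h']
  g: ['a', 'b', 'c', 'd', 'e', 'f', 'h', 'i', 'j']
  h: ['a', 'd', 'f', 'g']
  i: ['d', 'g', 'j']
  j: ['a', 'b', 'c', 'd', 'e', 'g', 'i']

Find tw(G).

3

A width-3 tree decomposition is:
Bags: B1 = {a, d, g, h}  B2 = {a, d, g, j}  B3 = {a, e, g, j}  B4 = {a, b, g, j}  B5 = {a, f, g, h}  B6 = {d, g, i, j}  B7 = {c, d, g, j}
Tree: B1–B2, B2–B3, B2–B4, B1–B5, B2–B6, B6–B7
Each bag holds 4 vertices, so the decomposition has width 3, which upper-bounds the treewidth. Conversely, {c, d, g, j} is a clique of size 4, and the vertices of any clique must share a bag in every tree decomposition; so some bag has ≥ 4 vertices and tw(G) ≥ 3. Hence tw(G) = 3 exactly.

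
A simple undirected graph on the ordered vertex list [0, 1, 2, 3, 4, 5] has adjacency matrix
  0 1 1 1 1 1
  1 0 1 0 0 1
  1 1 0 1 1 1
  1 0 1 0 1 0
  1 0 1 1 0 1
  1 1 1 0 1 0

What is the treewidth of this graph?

A width-3 tree decomposition is:
Bags: B1 = {0, 2, 4, 5}  B2 = {0, 2, 3, 4}  B3 = {0, 1, 2, 5}
Tree: B1–B2, B1–B3
Each bag holds 4 vertices, so the decomposition has width 3, which upper-bounds the treewidth. Conversely, {0, 1, 2, 5} is a clique of size 4, and the vertices of any clique must share a bag in every tree decomposition; so some bag has ≥ 4 vertices and tw(G) ≥ 3. Combining the bounds, tw(G) = 3.

3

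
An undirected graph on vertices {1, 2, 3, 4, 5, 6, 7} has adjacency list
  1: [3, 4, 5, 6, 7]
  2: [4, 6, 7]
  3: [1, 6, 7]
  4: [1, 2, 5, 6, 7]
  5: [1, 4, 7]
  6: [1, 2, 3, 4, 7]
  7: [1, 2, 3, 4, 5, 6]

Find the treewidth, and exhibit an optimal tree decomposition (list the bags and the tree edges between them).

Treewidth 3.
Bags: B1 = {1, 4, 6, 7}  B2 = {1, 4, 5, 7}  B3 = {1, 3, 6, 7}  B4 = {2, 4, 6, 7}
Tree: B1–B2, B1–B3, B1–B4

Each bag holds 4 vertices, so the decomposition has width 3, which upper-bounds the treewidth. Conversely, {1, 3, 6, 7} is a clique of size 4, and the vertices of any clique must share a bag in every tree decomposition; so some bag has ≥ 4 vertices and tw(G) ≥ 3. Therefore the treewidth is 3.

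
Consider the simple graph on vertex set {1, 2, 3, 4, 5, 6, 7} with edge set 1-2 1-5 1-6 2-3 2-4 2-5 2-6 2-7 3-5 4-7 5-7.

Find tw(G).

A width-2 tree decomposition is:
Bags: B1 = {1, 2, 5}  B2 = {2, 5, 7}  B3 = {2, 3, 5}  B4 = {2, 4, 7}  B5 = {1, 2, 6}
Tree: B1–B2, B2–B3, B2–B4, B1–B5
The largest bag has 3 vertices, giving width 2; this decomposition certifies tw(G) ≤ 2. For the lower bound, the 3 vertices {2, 4, 7} are pairwise adjacent, and any tree decomposition puts a clique entirely inside one bag — forcing width ≥ 2. The upper and lower bounds meet at 2, so that is the treewidth.

2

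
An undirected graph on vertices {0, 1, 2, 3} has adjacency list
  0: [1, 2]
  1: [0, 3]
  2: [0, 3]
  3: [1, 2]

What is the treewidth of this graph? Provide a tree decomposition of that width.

Treewidth 2.
One optimal decomposition is:
Bags: B1 = {0, 2, 3}  B2 = {0, 1, 3}
Tree: B1–B2

Every bag has size at most 3, so the width is 3 − 1 = 2 and tw(G) ≤ 2. The edges 0–2–3–1–0 form a cycle, so G is not a tree and its treewidth is at least 2. Therefore the treewidth is 2.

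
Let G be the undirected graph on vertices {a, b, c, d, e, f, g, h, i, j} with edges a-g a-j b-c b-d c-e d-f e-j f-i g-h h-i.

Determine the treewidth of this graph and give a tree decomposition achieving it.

Treewidth 2.
One optimal decomposition is:
Bags: B1 = {a, g, h}  B2 = {a, h, i}  B3 = {a, f, i}  B4 = {a, d, f}  B5 = {a, b, d}  B6 = {a, b, c}  B7 = {a, c, e}  B8 = {a, e, j}
Tree: B1–B2, B2–B3, B3–B4, B4–B5, B5–B6, B6–B7, B7–B8

Each bag holds 3 vertices, so the decomposition has width 2, which upper-bounds the treewidth. For the lower bound, G contains the cycle a–g–h–i–f–d–b–c–e–j–a, so G is not a forest; only forests have treewidth ≤ 1, hence tw(G) ≥ 2. Hence tw(G) = 2 exactly.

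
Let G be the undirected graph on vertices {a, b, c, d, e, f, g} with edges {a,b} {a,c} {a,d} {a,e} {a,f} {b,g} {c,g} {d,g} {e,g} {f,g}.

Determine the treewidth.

A width-2 tree decomposition is:
Bags: B1 = {a, e, g}  B2 = {a, f, g}  B3 = {a, d, g}  B4 = {a, c, g}  B5 = {a, b, g}
Tree: B1–B2, B2–B3, B3–B4, B4–B5
Each bag holds 3 vertices, so the decomposition has width 2, which upper-bounds the treewidth. Since a–e–g–f–a is a cycle in G, G is not acyclic. Forests are exactly the graphs of treewidth ≤ 1, so tw(G) ≥ 2. Combining the bounds, tw(G) = 2.

2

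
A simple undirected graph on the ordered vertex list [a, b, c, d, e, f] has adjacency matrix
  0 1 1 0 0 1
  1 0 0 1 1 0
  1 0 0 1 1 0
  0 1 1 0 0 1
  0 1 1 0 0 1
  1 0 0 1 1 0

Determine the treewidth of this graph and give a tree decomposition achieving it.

The largest bag has 4 vertices, giving width 3; this decomposition certifies tw(G) ≤ 3. For the lower bound: the 4 vertex sets {b,e}, {a,c}, {f}, {d} are disjoint, each induces a connected subgraph, and every pair is joined by at least one edge of G. Contracting each set to a single vertex therefore yields K_{4} as a minor, and since treewidth is minor-monotone, tw(G) ≥ tw(K_{4}) = 3. Combining the bounds, tw(G) = 3.

Treewidth 3.
One optimal decomposition is:
Bags: B1 = {b, c, e, f}  B2 = {a, b, c, f}  B3 = {b, c, d, f}
Tree: B1–B2, B2–B3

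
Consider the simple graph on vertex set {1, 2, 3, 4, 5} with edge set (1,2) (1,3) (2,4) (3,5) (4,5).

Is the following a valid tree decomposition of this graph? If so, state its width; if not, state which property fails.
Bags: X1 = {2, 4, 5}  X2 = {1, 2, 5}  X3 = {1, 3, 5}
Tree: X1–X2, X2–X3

Yes; width 2.

Vertex coverage: the bags together contain {1, 2, 3, 4, 5}, the full vertex set. Edge coverage: each edge of G has both endpoints in at least one bag. Running intersection: for every vertex, the bags containing it form a connected subtree. All three properties hold, so this is a valid tree decomposition of width max|bag| − 1 = 2, and hence tw(G) ≤ 2.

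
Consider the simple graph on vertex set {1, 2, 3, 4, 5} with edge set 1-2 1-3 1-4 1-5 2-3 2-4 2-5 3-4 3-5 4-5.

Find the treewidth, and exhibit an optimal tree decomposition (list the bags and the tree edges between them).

A single bag containing all 5 vertices is trivially a valid decomposition of width 4. For the lower bound, the 5 vertices {1, 2, 3, 4, 5} are pairwise adjacent, and any tree decomposition puts a clique entirely inside one bag — forcing width ≥ 4. Combining the bounds, tw(G) = 4.

Treewidth 4.
One such decomposition:
Bags: B1 = {1, 2, 3, 4, 5}
Tree: (single bag)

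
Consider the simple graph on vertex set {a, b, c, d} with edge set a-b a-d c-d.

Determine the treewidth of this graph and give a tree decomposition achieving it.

Each bag holds 2 vertices, so the decomposition has width 1, which upper-bounds the treewidth. G has an edge, so its treewidth is at least 1. Hence tw(G) = 1 exactly.

Treewidth 1.
Bags: B1 = {c, d}  B2 = {a, d}  B3 = {a, b}
Tree: B1–B2, B2–B3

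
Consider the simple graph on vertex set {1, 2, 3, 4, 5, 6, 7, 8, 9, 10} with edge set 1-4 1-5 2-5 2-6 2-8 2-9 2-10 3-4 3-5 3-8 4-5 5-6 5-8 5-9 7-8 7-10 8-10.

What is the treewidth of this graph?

A width-2 tree decomposition is:
Bags: B1 = {3, 5, 8}  B2 = {2, 5, 8}  B3 = {3, 4, 5}  B4 = {2, 8, 10}  B5 = {2, 5, 6}  B6 = {7, 8, 10}  B7 = {2, 5, 9}  B8 = {1, 4, 5}
Tree: B1–B2, B1–B3, B2–B4, B2–B5, B4–B6, B2–B7, B3–B8
The largest bag has 3 vertices, giving width 2; this decomposition certifies tw(G) ≤ 2. On the other hand G contains the 3-clique {2, 8, 10}. A clique must lie in a single bag of any decomposition, so no decomposition can have width below 2. The upper and lower bounds meet at 2, so that is the treewidth.

2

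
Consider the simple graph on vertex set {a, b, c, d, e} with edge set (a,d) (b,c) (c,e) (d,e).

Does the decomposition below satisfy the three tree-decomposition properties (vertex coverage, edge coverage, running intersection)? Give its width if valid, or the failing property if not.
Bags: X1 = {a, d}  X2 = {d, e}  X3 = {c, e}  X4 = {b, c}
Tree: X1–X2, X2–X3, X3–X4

Vertex coverage: the bags together contain {a, b, c, d, e}, the full vertex set. Edge coverage: each edge of G has both endpoints in at least one bag. Running intersection: for every vertex, the bags containing it form a connected subtree. All three properties hold, so this is a valid tree decomposition of width max|bag| − 1 = 1, and hence tw(G) ≤ 1.

Yes; width 1.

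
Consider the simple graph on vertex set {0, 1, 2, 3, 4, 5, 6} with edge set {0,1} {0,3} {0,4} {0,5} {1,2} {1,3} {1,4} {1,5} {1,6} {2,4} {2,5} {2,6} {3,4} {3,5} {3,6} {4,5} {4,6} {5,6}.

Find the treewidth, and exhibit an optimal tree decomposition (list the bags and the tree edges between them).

Treewidth 4.
Bags: B1 = {0, 1, 3, 4, 5}  B2 = {1, 3, 4, 5, 6}  B3 = {1, 2, 4, 5, 6}
Tree: B1–B2, B2–B3

Every bag has size at most 5, so the width is 5 − 1 = 4 and tw(G) ≤ 4. For the lower bound, the 5 vertices {1, 2, 4, 5, 6} are pairwise adjacent, and any tree decomposition puts a clique entirely inside one bag — forcing width ≥ 4. Therefore the treewidth is 4.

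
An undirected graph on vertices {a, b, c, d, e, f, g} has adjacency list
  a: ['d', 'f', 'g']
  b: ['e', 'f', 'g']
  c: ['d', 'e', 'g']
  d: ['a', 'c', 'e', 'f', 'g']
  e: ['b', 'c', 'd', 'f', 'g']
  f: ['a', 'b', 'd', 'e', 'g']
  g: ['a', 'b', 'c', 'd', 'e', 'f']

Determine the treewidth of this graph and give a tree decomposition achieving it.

The largest bag has 4 vertices, giving width 3; this decomposition certifies tw(G) ≤ 3. Conversely, {c, d, e, g} is a clique of size 4, and the vertices of any clique must share a bag in every tree decomposition; so some bag has ≥ 4 vertices and tw(G) ≥ 3. Hence tw(G) = 3 exactly.

Treewidth 3.
Bags: B1 = {d, e, f, g}  B2 = {a, d, f, g}  B3 = {b, e, f, g}  B4 = {c, d, e, g}
Tree: B1–B2, B1–B3, B1–B4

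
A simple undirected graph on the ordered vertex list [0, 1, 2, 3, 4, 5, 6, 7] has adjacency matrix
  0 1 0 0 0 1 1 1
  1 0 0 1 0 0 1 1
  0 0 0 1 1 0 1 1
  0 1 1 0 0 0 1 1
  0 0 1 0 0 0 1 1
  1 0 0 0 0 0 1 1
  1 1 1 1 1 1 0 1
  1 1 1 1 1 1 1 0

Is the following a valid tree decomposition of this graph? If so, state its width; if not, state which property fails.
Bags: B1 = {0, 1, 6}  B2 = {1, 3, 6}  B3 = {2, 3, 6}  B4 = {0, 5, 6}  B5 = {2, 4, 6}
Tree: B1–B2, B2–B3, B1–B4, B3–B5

A tree decomposition must satisfy three properties: every vertex lies in some bag; for every edge, both endpoints lie together in some bag; and for every vertex, the bags containing it form a connected subtree. Here vertex 7 appears in no bag, so the decomposition is invalid.

No — vertex 7 appears in no bag.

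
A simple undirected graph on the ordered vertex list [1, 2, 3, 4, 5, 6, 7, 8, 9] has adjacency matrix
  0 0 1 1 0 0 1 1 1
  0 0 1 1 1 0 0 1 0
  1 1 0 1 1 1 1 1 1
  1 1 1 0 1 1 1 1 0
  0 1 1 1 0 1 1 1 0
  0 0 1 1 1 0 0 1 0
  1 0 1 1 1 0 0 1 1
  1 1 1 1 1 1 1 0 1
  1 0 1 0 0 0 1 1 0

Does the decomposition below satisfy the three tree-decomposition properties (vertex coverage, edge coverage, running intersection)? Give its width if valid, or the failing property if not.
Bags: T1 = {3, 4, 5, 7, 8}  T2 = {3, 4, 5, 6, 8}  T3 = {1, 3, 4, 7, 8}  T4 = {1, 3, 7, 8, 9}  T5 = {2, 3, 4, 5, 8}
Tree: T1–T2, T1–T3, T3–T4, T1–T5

Checking the three conditions: (i) the bags cover all of {1, 2, 3, 4, 5, 6, 7, 8, 9}; (ii) for each edge, some bag contains both endpoints; (iii) the bags containing any fixed vertex form a subtree. All hold, so the decomposition is valid with width 5 − 1 = 4.

Yes; width 4.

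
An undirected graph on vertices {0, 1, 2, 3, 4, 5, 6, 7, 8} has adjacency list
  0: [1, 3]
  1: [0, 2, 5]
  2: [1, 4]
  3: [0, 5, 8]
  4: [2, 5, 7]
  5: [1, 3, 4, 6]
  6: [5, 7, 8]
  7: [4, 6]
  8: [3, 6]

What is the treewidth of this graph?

A width-3 tree decomposition is:
Bags: B1 = {2, 4, 6, 7}  B2 = {2, 4, 5, 6}  B3 = {1, 2, 5, 6}  B4 = {1, 5, 6, 8}  B5 = {1, 3, 5, 8}  B6 = {0, 1, 3, 8}
Tree: B1–B2, B2–B3, B3–B4, B4–B5, B5–B6
Every bag has size at most 4, so the width is 4 − 1 = 3 and tw(G) ≤ 3. For the lower bound: the 4 vertex sets {2,4,7}, {6}, {5}, {0,1,3,8} are disjoint, each induces a connected subgraph, and every pair is joined by at least one edge of G. Contracting each set to a single vertex therefore yields K_{4} as a minor, and since treewidth is minor-monotone, tw(G) ≥ tw(K_{4}) = 3. Combining the bounds, tw(G) = 3.

3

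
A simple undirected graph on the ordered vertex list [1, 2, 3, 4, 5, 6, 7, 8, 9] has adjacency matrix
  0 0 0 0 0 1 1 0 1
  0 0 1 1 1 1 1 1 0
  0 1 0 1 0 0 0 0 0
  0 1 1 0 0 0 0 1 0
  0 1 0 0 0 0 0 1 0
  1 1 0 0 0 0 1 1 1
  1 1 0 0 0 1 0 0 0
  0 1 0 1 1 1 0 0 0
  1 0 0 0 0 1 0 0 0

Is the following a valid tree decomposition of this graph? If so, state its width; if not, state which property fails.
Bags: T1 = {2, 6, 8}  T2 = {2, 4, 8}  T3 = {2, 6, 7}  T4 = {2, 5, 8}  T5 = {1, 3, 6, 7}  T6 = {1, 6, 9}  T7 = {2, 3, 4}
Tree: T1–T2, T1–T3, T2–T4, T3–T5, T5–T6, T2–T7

A tree decomposition must satisfy three properties: every vertex lies in some bag; for every edge, both endpoints lie together in some bag; and for every vertex, the bags containing it form a connected subtree. Here bags containing vertex 3 are not connected in the tree, so the decomposition is invalid.

No — bags containing vertex 3 are not connected in the tree.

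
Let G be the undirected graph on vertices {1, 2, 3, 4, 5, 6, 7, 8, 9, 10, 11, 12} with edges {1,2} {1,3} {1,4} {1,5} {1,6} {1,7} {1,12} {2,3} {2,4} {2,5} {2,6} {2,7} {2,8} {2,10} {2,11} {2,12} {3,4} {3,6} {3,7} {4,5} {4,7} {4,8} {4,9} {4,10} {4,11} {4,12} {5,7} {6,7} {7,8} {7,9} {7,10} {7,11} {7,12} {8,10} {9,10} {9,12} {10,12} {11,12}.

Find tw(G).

A width-4 tree decomposition is:
Bags: B1 = {1, 2, 4, 7, 12}  B2 = {2, 4, 7, 10, 12}  B3 = {4, 7, 9, 10, 12}  B4 = {1, 2, 3, 4, 7}  B5 = {2, 4, 7, 11, 12}  B6 = {1, 2, 3, 6, 7}  B7 = {2, 4, 7, 8, 10}  B8 = {1, 2, 4, 5, 7}
Tree: B1–B2, B2–B3, B1–B4, B1–B5, B4–B6, B2–B7, B1–B8
The largest bag has 5 vertices, giving width 4; this decomposition certifies tw(G) ≤ 4. On the other hand G contains the 5-clique {4, 7, 9, 10, 12}. A clique must lie in a single bag of any decomposition, so no decomposition can have width below 4. Therefore the treewidth is 4.

4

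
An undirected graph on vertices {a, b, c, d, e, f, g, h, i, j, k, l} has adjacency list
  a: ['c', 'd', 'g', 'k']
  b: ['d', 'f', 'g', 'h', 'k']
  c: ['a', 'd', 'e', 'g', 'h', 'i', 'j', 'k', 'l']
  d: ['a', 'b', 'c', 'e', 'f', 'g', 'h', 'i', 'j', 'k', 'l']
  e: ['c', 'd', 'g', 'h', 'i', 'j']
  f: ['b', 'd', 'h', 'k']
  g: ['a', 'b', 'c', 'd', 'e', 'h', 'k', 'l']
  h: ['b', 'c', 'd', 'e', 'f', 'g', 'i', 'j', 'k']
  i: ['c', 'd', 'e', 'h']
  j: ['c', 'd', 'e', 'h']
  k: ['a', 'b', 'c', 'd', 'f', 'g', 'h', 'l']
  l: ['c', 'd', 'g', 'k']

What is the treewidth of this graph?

A width-4 tree decomposition is:
Bags: B1 = {c, d, g, h, k}  B2 = {c, d, e, g, h}  B3 = {c, d, e, h, j}  B4 = {a, c, d, g, k}  B5 = {c, d, e, h, i}  B6 = {c, d, g, k, l}  B7 = {b, d, g, h, k}  B8 = {b, d, f, h, k}
Tree: B1–B2, B2–B3, B1–B4, B3–B5, B4–B6, B1–B7, B7–B8
Each bag holds 5 vertices, so the decomposition has width 4, which upper-bounds the treewidth. Conversely, {c, d, e, g, h} is a clique of size 5, and the vertices of any clique must share a bag in every tree decomposition; so some bag has ≥ 5 vertices and tw(G) ≥ 4. The upper and lower bounds meet at 4, so that is the treewidth.

4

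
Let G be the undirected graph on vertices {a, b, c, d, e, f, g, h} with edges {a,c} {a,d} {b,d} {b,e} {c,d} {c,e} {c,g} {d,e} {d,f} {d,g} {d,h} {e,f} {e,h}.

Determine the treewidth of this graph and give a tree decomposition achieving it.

The largest bag has 3 vertices, giving width 2; this decomposition certifies tw(G) ≤ 2. Conversely, {c, d, g} is a clique of size 3, and the vertices of any clique must share a bag in every tree decomposition; so some bag has ≥ 3 vertices and tw(G) ≥ 2. Hence tw(G) = 2 exactly.

Treewidth 2.
One optimal decomposition is:
Bags: B1 = {d, e, h}  B2 = {c, d, e}  B3 = {a, c, d}  B4 = {c, d, g}  B5 = {b, d, e}  B6 = {d, e, f}
Tree: B1–B2, B2–B3, B2–B4, B1–B5, B1–B6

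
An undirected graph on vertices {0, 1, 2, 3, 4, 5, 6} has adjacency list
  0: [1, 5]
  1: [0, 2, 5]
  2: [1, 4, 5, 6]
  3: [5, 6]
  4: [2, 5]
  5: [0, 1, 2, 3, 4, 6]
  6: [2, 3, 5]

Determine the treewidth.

2

A width-2 tree decomposition is:
Bags: B1 = {2, 5, 6}  B2 = {1, 2, 5}  B3 = {0, 1, 5}  B4 = {2, 4, 5}  B5 = {3, 5, 6}
Tree: B1–B2, B2–B3, B1–B4, B1–B5
Every bag has size at most 3, so the width is 3 − 1 = 2 and tw(G) ≤ 2. Conversely, {0, 1, 5} is a clique of size 3, and the vertices of any clique must share a bag in every tree decomposition; so some bag has ≥ 3 vertices and tw(G) ≥ 2. Therefore the treewidth is 2.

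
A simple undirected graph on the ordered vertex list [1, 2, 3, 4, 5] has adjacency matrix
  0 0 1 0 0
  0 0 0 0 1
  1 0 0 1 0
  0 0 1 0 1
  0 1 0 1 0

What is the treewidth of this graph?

1

A width-1 tree decomposition is:
Bags: B1 = {1, 3}  B2 = {3, 4}  B3 = {4, 5}  B4 = {2, 5}
Tree: B1–B2, B2–B3, B3–B4
Every bag has size at most 2, so the width is 2 − 1 = 1 and tw(G) ≤ 1. Since G has at least one edge (e.g. 1–3), it is not an edgeless graph, so tw(G) ≥ 1. Hence tw(G) = 1 exactly.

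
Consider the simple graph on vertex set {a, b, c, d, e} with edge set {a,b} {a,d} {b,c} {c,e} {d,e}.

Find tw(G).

A width-2 tree decomposition is:
Bags: B1 = {b, c, e}  B2 = {b, d, e}  B3 = {a, b, d}
Tree: B1–B2, B2–B3
The largest bag has 3 vertices, giving width 2; this decomposition certifies tw(G) ≤ 2. Since b–c–e–d–a–b is a cycle in G, G is not acyclic. Forests are exactly the graphs of treewidth ≤ 1, so tw(G) ≥ 2. Combining the bounds, tw(G) = 2.

2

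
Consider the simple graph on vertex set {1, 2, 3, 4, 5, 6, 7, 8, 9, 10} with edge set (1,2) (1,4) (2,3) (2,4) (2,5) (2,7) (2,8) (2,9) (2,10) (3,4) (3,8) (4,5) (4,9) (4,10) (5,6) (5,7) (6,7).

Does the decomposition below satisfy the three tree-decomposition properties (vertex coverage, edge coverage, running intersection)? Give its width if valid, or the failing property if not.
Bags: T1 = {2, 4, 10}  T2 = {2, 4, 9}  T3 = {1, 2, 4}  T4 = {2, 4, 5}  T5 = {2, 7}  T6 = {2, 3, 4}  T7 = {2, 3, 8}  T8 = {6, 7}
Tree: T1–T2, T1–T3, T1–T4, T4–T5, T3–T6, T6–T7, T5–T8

No — edge (5,7) lies in no bag.

A tree decomposition must satisfy three properties: every vertex lies in some bag; for every edge, both endpoints lie together in some bag; and for every vertex, the bags containing it form a connected subtree. Here edge (5,7) lies in no bag, so the decomposition is invalid.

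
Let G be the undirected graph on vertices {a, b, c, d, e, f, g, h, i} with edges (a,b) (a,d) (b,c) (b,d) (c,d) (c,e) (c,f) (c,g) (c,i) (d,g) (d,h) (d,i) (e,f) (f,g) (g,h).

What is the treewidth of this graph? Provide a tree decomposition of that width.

Every bag has size at most 3, so the width is 3 − 1 = 2 and tw(G) ≤ 2. Conversely, {d, g, h} is a clique of size 3, and the vertices of any clique must share a bag in every tree decomposition; so some bag has ≥ 3 vertices and tw(G) ≥ 2. Combining the bounds, tw(G) = 2.

Treewidth 2.
One optimal decomposition is:
Bags: B1 = {c, f, g}  B2 = {c, d, g}  B3 = {d, g, h}  B4 = {b, c, d}  B5 = {a, b, d}  B6 = {c, d, i}  B7 = {c, e, f}
Tree: B1–B2, B2–B3, B2–B4, B4–B5, B4–B6, B1–B7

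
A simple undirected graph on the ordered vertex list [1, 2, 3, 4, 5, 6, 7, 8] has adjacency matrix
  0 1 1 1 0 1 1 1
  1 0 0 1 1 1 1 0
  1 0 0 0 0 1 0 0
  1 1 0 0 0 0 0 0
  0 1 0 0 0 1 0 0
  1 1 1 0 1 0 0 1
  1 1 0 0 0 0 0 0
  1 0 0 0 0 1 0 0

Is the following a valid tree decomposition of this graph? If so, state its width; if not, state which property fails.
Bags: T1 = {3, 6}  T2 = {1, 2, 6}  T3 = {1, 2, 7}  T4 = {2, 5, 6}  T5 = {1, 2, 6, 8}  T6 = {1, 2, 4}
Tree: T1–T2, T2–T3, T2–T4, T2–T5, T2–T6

No — edge (1,3) lies in no bag.

A tree decomposition must satisfy three properties: every vertex lies in some bag; for every edge, both endpoints lie together in some bag; and for every vertex, the bags containing it form a connected subtree. Here edge (1,3) lies in no bag, so the decomposition is invalid.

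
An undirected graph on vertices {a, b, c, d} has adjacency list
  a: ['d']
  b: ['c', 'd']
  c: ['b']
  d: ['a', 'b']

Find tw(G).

1

A width-1 tree decomposition is:
Bags: B1 = {b, c}  B2 = {b, d}  B3 = {a, d}
Tree: B1–B2, B2–B3
Every bag has size at most 2, so the width is 2 − 1 = 1 and tw(G) ≤ 1. Any graph with an edge has treewidth ≥ 1, and G has the edge c–b. Hence tw(G) = 1 exactly.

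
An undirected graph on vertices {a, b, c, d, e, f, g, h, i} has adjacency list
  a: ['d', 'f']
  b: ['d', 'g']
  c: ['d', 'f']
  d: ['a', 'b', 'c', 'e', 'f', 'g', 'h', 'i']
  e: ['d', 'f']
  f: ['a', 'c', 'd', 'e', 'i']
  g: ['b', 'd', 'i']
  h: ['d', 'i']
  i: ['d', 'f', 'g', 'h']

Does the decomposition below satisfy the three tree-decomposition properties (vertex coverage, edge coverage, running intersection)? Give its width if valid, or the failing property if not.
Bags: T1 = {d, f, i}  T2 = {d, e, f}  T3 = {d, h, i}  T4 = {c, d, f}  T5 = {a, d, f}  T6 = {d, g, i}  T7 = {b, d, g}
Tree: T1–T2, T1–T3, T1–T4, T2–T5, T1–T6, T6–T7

Yes; width 2.

Every vertex of G appears in some bag (union = {a, b, c, d, e, f, g, h, i}); every edge is covered by a bag; and for each vertex v the set of bags containing v is connected in the bag tree. The decomposition is therefore valid. The largest bag has 3 vertices, so the width is 2.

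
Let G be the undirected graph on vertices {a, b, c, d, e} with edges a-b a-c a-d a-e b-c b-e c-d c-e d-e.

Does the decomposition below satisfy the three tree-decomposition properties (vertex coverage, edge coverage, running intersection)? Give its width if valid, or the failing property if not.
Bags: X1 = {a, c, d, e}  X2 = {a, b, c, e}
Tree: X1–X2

Yes; width 3.

Checking the three conditions: (i) the bags cover all of {a, b, c, d, e}; (ii) for each edge, some bag contains both endpoints; (iii) the bags containing any fixed vertex form a subtree. All hold, so the decomposition is valid with width 4 − 1 = 3.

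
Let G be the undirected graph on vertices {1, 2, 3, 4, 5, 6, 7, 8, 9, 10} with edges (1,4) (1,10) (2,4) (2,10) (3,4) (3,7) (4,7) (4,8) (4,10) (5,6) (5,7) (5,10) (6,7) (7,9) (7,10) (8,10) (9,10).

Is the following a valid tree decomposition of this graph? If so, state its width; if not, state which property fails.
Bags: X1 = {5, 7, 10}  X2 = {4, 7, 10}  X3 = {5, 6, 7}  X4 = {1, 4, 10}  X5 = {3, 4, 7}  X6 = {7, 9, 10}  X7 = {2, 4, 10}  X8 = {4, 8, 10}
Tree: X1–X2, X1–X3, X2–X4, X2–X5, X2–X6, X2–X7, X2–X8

Every vertex of G appears in some bag (union = {1, 2, 3, 4, 5, 6, 7, 8, 9, 10}); every edge is covered by a bag; and for each vertex v the set of bags containing v is connected in the bag tree. The decomposition is therefore valid. The largest bag has 3 vertices, so the width is 2.

Yes; width 2.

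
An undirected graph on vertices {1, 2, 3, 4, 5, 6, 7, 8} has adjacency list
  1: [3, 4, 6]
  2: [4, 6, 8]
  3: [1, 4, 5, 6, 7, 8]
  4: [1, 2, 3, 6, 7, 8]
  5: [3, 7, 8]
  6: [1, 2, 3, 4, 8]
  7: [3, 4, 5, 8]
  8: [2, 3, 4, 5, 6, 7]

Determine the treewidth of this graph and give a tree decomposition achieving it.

Treewidth 3.
One optimal decomposition is:
Bags: B1 = {3, 4, 6, 8}  B2 = {3, 4, 7, 8}  B3 = {3, 5, 7, 8}  B4 = {2, 4, 6, 8}  B5 = {1, 3, 4, 6}
Tree: B1–B2, B2–B3, B1–B4, B1–B5

Each bag holds 4 vertices, so the decomposition has width 3, which upper-bounds the treewidth. Conversely, {2, 4, 6, 8} is a clique of size 4, and the vertices of any clique must share a bag in every tree decomposition; so some bag has ≥ 4 vertices and tw(G) ≥ 3. Therefore the treewidth is 3.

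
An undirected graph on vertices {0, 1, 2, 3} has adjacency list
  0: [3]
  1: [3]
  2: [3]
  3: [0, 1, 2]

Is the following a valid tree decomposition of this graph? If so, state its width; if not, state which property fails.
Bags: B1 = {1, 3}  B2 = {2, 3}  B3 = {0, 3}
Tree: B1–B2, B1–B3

Checking the three conditions: (i) the bags cover all of {0, 1, 2, 3}; (ii) for each edge, some bag contains both endpoints; (iii) the bags containing any fixed vertex form a subtree. All hold, so the decomposition is valid with width 2 − 1 = 1.

Yes; width 1.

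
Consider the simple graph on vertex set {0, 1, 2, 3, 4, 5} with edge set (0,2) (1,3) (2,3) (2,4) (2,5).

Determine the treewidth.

1

A width-1 tree decomposition is:
Bags: B1 = {2, 3}  B2 = {1, 3}  B3 = {2, 5}  B4 = {2, 4}  B5 = {0, 2}
Tree: B1–B2, B1–B3, B1–B4, B3–B5
The largest bag has 2 vertices, giving width 1; this decomposition certifies tw(G) ≤ 1. G has an edge, so its treewidth is at least 1. The upper and lower bounds meet at 1, so that is the treewidth.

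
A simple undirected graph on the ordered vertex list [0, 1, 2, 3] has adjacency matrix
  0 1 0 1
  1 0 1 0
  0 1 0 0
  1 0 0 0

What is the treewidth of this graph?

A width-1 tree decomposition is:
Bags: B1 = {0, 3}  B2 = {0, 1}  B3 = {1, 2}
Tree: B1–B2, B2–B3
Every bag has size at most 2, so the width is 2 − 1 = 1 and tw(G) ≤ 1. Since G has at least one edge (e.g. 3–0), it is not an edgeless graph, so tw(G) ≥ 1. The upper and lower bounds meet at 1, so that is the treewidth.

1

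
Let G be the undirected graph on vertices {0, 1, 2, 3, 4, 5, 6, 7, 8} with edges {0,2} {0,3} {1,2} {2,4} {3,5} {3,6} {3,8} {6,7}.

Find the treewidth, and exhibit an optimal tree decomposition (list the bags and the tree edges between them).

Treewidth 1.
One such decomposition:
Bags: B1 = {0, 2}  B2 = {0, 3}  B3 = {2, 4}  B4 = {1, 2}  B5 = {3, 6}  B6 = {3, 5}  B7 = {6, 7}  B8 = {3, 8}
Tree: B1–B2, B1–B3, B1–B4, B2–B5, B5–B6, B5–B7, B2–B8

The largest bag has 2 vertices, giving width 1; this decomposition certifies tw(G) ≤ 1. G has an edge, so its treewidth is at least 1. Combining the bounds, tw(G) = 1.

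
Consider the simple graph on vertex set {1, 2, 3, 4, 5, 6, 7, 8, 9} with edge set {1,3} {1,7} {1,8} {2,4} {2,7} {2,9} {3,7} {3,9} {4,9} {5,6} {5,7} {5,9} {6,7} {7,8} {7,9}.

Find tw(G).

A width-2 tree decomposition is:
Bags: B1 = {1, 7, 8}  B2 = {1, 3, 7}  B3 = {3, 7, 9}  B4 = {2, 7, 9}  B5 = {2, 4, 9}  B6 = {5, 7, 9}  B7 = {5, 6, 7}
Tree: B1–B2, B2–B3, B3–B4, B4–B5, B3–B6, B6–B7
The largest bag has 3 vertices, giving width 2; this decomposition certifies tw(G) ≤ 2. For the lower bound, the 3 vertices {2, 4, 9} are pairwise adjacent, and any tree decomposition puts a clique entirely inside one bag — forcing width ≥ 2. Combining the bounds, tw(G) = 2.

2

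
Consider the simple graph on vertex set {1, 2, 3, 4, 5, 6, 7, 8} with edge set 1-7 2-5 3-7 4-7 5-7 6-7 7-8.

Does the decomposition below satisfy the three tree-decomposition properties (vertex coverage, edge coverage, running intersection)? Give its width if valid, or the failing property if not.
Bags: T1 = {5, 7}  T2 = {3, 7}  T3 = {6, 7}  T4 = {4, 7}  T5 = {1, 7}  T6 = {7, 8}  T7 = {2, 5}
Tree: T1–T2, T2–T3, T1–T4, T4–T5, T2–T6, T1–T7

Yes; width 1.

Vertex coverage: the bags together contain {1, 2, 3, 4, 5, 6, 7, 8}, the full vertex set. Edge coverage: each edge of G has both endpoints in at least one bag. Running intersection: for every vertex, the bags containing it form a connected subtree. All three properties hold, so this is a valid tree decomposition of width max|bag| − 1 = 1, and hence tw(G) ≤ 1.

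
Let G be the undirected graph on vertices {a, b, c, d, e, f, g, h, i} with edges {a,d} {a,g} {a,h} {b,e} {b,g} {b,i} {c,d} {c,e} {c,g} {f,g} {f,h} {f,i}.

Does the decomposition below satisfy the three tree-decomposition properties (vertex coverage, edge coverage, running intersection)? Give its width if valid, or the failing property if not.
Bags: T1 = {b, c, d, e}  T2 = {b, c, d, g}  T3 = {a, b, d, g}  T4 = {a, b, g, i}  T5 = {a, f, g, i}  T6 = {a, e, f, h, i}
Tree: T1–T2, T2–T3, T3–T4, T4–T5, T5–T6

No — bags containing vertex e are not connected in the tree.

A tree decomposition must satisfy three properties: every vertex lies in some bag; for every edge, both endpoints lie together in some bag; and for every vertex, the bags containing it form a connected subtree. Here bags containing vertex e are not connected in the tree, so the decomposition is invalid.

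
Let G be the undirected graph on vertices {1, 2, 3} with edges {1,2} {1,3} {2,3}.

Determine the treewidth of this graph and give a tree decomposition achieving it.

With just one bag of size 3, the width is 3 − 1 = 2, so tw(G) ≤ 2. Conversely, {1, 2, 3} is a clique of size 3, and the vertices of any clique must share a bag in every tree decomposition; so some bag has ≥ 3 vertices and tw(G) ≥ 2. Therefore the treewidth is 2.

Treewidth 2.
Bags: B1 = {1, 2, 3}
Tree: (single bag)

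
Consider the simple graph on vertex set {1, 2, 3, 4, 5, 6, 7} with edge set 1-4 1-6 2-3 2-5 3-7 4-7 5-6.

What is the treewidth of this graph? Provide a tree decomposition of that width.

Each bag holds 3 vertices, so the decomposition has width 2, which upper-bounds the treewidth. For the lower bound, G contains the cycle 4–7–3–2–5–6–1–4, so G is not a forest; only forests have treewidth ≤ 1, hence tw(G) ≥ 2. Therefore the treewidth is 2.

Treewidth 2.
One such decomposition:
Bags: B1 = {3, 4, 7}  B2 = {2, 3, 4}  B3 = {2, 4, 5}  B4 = {4, 5, 6}  B5 = {1, 4, 6}
Tree: B1–B2, B2–B3, B3–B4, B4–B5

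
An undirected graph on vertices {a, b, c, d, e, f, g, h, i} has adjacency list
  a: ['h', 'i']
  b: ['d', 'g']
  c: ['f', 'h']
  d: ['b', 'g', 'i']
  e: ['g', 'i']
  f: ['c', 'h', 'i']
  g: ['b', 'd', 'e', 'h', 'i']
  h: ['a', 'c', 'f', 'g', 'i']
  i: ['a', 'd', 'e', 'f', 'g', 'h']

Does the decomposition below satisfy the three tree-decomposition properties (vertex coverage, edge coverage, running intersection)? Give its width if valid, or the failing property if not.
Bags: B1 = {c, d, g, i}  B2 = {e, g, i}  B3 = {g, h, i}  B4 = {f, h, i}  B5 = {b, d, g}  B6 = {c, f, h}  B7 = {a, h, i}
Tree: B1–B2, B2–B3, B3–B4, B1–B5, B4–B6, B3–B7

No — bags containing vertex c are not connected in the tree.

A tree decomposition must satisfy three properties: every vertex lies in some bag; for every edge, both endpoints lie together in some bag; and for every vertex, the bags containing it form a connected subtree. Here bags containing vertex c are not connected in the tree, so the decomposition is invalid.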